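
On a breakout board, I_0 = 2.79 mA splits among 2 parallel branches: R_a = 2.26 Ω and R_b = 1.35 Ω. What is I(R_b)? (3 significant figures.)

I ≈ 1.75 mA

With just two branches, the current splits inversely with resistance.
I(R_b) = 2.79 × 2.26/(2.26 + 1.35) = 2.79 × 0.6260 = 1.747 mA.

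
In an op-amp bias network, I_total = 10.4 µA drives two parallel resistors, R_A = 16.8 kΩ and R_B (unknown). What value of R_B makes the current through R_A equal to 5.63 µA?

Two-branch current divider: I_A = I_total · R_B/(R_A + R_B).
With f = 0.5413, R_B = R_A · f/(1−f) = 16.8 × 1.180 = 19.83 kΩ.

R_B ≈ 19.8 kΩ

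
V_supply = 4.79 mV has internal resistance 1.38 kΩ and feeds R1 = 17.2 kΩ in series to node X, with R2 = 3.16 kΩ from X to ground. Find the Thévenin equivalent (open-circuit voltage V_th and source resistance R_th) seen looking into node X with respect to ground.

V_th ≈ 0.696 mV, R_th ≈ 2.70 kΩ

R1' = 1.38 + 17.2 = 18.58 kΩ (source resistance + R1).
With X open, the divider is unloaded: V_th = 4.79 × 3.16/21.74 = 0.6962 mV.
With V_supply suppressed (replaced by a short), R_th = R1' ‖ R2 = (18.58 × 3.16)/(18.58 + 3.16) = 2.701 kΩ.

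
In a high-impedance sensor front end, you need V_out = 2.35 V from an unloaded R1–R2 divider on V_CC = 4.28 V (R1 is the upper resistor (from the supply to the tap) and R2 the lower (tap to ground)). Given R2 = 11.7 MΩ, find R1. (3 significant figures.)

R1 ≈ 9.61 MΩ

The divider ratio is R2/(R1+R2) = 2.35/4.28 = 0.5491.
Rearranging, R1 = R2·(1−k)/k = 11.7 × 0.8213 = 9.609 MΩ.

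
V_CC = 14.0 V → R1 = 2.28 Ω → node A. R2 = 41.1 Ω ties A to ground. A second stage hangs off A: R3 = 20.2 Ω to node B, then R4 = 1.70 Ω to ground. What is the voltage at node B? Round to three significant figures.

V_B ≈ 0.937 V

Looking into the second stage from A: R3 + R4 = 21.90 Ω appears in parallel with R2.
Effective lower resistance at A: R2 ‖ 21.90 = 14.29 Ω.
First divider: V_A = V_CC · 14.29/(2.28 + 14.29) = 12.07 V.
Then the unloaded second divider: V_B = V_A × R4/(R3+R4) = 12.07 × 0.07763 = 0.9372 V.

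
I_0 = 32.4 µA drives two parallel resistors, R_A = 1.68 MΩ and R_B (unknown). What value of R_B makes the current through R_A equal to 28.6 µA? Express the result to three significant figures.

Two-branch current divider: I_A = I_0 · R_B/(R_A + R_B).
28.6/32.4 = R_B/(R_A + R_B) → R_B = R_A · (0.8827)/(1 − 0.8827) = 1.68 × 7.526 = 12.64 MΩ.

R_B ≈ 12.6 MΩ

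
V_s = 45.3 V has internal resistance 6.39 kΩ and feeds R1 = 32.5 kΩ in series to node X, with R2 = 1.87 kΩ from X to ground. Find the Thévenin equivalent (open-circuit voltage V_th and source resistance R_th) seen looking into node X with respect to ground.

V_th ≈ 2.08 V, R_th ≈ 1.78 kΩ

R1' = 6.39 + 32.5 = 38.89 kΩ (source resistance + R1).
Open-circuit (no load on X): V_th = V_s · R2/(R1' + R2) = 45.3 × 1.87/(38.89 + 1.87) = 2.078 V.
Looking into X with the source shorted: R_th = R1'·R2/(R1'+R2) = 38.89 × 1.87/40.76 = 1.784 kΩ.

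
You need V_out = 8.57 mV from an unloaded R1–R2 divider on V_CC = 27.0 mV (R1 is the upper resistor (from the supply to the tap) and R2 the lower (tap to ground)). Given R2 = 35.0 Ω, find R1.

R1 ≈ 75.3 Ω

The divider ratio is R2/(R1+R2) = 8.57/27.0 = 0.3174.
R1 = R2·(1/k − 1) = 35.0 × 2.151 = 75.27 Ω.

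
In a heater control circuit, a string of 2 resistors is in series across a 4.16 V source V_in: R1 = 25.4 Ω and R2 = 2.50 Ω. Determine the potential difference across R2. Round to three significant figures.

V ≈ 0.373 V

Total series resistance ΣR = 25.4 + 2.50 = 27.90 Ω.
Voltage divider: V = V_in · (2.500 / 27.90) = 4.16 × 0.08961 = 0.3728 V.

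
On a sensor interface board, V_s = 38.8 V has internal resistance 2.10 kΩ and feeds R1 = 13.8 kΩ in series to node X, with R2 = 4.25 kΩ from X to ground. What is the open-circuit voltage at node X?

R1' = 2.10 + 13.8 = 15.90 kΩ (source resistance + R1).
With X open, the divider is unloaded: V_th = 38.8 × 4.25/20.15 = 8.184 V.

V_th ≈ 8.18 V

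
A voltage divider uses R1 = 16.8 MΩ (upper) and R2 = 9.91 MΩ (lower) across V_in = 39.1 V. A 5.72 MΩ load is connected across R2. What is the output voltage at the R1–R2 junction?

R2 ‖ R_L = (9.91 × 5.72)/(9.91 + 5.72) = 3.627 MΩ.
Now apply the divider: V_out = 39.1 × 0.1775 = 6.942 V.
(Unloaded it would be 14.5 V; the load pulls it down.)

V_out ≈ 6.94 V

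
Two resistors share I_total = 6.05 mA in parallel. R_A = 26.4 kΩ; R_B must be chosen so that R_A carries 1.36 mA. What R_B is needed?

R_B ≈ 7.66 kΩ

Two-branch current divider: I_A = I_total · R_B/(R_A + R_B).
1.36/6.05 = R_B/(R_A + R_B) → R_B = R_A · (0.2248)/(1 − 0.2248) = 26.4 × 0.2900 = 7.655 kΩ.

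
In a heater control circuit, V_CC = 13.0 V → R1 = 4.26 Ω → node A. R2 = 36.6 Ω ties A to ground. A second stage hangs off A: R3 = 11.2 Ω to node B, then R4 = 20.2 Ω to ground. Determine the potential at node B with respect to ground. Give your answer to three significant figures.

The second stage (R3 + R4 = 31.40 Ω) loads node A in parallel with R2.
R2 ‖ (R3+R4) = 16.90 Ω.
V_A = 13.0 × 16.90/(4.26 + 16.90) = 10.38 V.
Stage 2 is unloaded, so V_B = V_A · R4/(R3+R4) = 10.38 × 20.2/31.40 = 6.679 V.

V_B ≈ 6.68 V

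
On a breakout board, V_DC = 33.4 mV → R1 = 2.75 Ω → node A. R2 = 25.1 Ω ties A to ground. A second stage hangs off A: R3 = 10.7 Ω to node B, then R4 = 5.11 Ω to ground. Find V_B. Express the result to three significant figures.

The second stage (R3 + R4 = 15.81 Ω) loads node A in parallel with R2.
R2 ‖ (R3+R4) = 9.700 Ω.
So V_A = 33.4 × 0.7791 = 26.02 mV.
Then the unloaded second divider: V_B = V_A × R4/(R3+R4) = 26.02 × 0.3232 = 8.411 mV.

V_B ≈ 8.41 mV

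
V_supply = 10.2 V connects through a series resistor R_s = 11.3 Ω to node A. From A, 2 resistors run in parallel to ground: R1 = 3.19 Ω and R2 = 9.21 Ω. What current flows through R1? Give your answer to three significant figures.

Parallel bank: R_p = 1/(1/3.19 + 1/9.21) = 2.369 Ω.
V_A = 10.2 × 2.369/13.67 = 1.768 V.
I(R1) = V_A / R1 = 1.768/3.19 = 0.5542 A.

I ≈ 0.554 A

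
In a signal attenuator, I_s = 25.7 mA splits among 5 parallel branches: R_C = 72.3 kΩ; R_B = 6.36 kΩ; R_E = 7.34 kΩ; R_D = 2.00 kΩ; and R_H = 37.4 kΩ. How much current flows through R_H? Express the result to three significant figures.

Total conductance ΣG = 1/72.3 + 1/6.36 + 1/7.34 + 1/2.00 + 1/37.4 = 0.8340 (units of 1/kΩ).
By the current-divider rule, I = I_s · G_k/ΣG = 25.7 × 0.03206 = 0.8239 mA.

I ≈ 0.824 mA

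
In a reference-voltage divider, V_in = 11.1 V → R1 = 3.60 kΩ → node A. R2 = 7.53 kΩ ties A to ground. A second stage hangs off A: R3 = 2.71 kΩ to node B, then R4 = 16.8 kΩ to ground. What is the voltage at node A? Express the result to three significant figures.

V_A ≈ 6.68 V

Node A sees R2 in parallel with the series input of stage 2, R3 + R4 = 19.51 kΩ.
Effective lower resistance at A: R2 ‖ 19.51 = 5.433 kΩ.
V_A = 11.1 × 5.433/(3.60 + 5.433) = 6.676 V.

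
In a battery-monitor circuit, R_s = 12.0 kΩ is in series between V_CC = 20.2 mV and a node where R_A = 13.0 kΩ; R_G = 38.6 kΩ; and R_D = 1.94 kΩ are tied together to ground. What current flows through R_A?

I ≈ 0.185 µA

Equivalent of the parallel group: R_p = 1.617 kΩ.
V_A = 20.2 × 1.617/13.62 = 2.399 mV.
Branch current I = V_A/R_A = 2.399/13.0 = 0.1846 µA.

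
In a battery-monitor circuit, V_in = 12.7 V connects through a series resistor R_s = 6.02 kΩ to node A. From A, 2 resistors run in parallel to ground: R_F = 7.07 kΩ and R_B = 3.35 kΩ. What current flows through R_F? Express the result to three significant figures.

Parallel bank: R_p = 1/(1/7.07 + 1/3.35) = 2.273 kΩ.
Node voltage V_A = V_in · R_p/(R_s + R_p) = 12.7 × 0.2741 = 3.481 V.
Branch current I = V_A/R_F = 3.481/7.07 = 0.4923 mA.

I ≈ 0.492 mA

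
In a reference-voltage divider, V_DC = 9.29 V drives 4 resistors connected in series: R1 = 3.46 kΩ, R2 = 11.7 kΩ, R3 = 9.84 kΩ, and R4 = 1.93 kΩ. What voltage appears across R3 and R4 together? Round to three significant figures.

Series total: ΣR = 3.46 + 11.7 + 9.84 + 1.93 = 26.93 kΩ.
R_{R3..R4} = 9.84 + 1.93 = 11.77 kΩ.
By the voltage-divider rule, V = 9.29 × 11.77/26.93 = 4.060 V.

V ≈ 4.06 V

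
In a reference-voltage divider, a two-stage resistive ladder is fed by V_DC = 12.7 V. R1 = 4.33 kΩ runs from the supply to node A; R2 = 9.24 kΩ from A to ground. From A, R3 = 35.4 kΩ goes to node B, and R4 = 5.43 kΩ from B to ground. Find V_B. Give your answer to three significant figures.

Looking into the second stage from A: R3 + R4 = 40.83 kΩ appears in parallel with R2.
R2 ‖ (R3+R4) = 7.535 kΩ.
So V_A = 12.7 × 0.6351 = 8.065 V.
Then the unloaded second divider: V_B = V_A × R4/(R3+R4) = 8.065 × 0.1330 = 1.073 V.

V_B ≈ 1.07 V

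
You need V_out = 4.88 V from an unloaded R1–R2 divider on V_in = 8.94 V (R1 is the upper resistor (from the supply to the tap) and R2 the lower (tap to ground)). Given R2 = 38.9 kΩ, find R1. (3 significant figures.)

The divider ratio is R2/(R1+R2) = 4.88/8.94 = 0.5459.
So R1 = R2 · (V_in/V_out − 1) = 38.9 × (8.94/4.88 − 1) = 38.9 × 0.8320 = 32.36 kΩ.

R1 ≈ 32.4 kΩ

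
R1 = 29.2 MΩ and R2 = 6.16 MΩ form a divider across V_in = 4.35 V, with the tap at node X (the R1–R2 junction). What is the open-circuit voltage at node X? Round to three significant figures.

With X open, the divider is unloaded: V_th = 4.35 × 6.16/35.36 = 0.7578 V.

V_th ≈ 0.758 V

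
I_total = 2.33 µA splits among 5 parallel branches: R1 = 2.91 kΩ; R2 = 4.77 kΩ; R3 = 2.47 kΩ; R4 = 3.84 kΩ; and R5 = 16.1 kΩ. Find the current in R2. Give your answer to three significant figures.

ΣG = 1/2.91 + 1/4.77 + 1/2.47 + 1/3.84 + 1/16.1 = 1.281.
By the current-divider rule, I = I_total · G_k/ΣG = 2.33 × 0.1637 = 0.3814 µA.

I ≈ 0.381 µA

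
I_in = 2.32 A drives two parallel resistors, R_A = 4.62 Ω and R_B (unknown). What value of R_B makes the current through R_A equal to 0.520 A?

R_B ≈ 1.33 Ω

In a two-way split, I_A/I_in = R_B/(R_A + R_B).
With f = 0.2241, R_B = R_A · f/(1−f) = 4.62 × 0.2889 = 1.335 Ω.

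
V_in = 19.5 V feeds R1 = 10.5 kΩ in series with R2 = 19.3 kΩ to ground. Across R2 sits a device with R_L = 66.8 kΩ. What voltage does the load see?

The load sits in parallel with R2, giving an effective lower resistance R2' = R2·R_L/(R2+R_L) = 14.97 kΩ.
Voltage divider with the loaded lower leg: V_out = 19.5 × 14.97/(10.5 + 14.97) = 19.5 × 0.5878 = 11.46 V.

V_out ≈ 11.5 V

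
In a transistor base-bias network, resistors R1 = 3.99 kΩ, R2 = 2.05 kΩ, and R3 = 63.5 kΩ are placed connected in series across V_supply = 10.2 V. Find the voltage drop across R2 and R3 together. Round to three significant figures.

Total series resistance ΣR = 3.99 + 2.05 + 63.5 = 69.54 kΩ.
R_{R2..R3} = 2.05 + 63.5 = 65.55 kΩ.
Voltage divider: V = V_supply · (65.55 / 69.54) = 10.2 × 0.9426 = 9.615 V.

V ≈ 9.61 V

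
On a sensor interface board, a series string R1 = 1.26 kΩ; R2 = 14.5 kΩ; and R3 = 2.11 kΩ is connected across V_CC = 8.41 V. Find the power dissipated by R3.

The common current is I = 8.41/17.87 = 0.4706 mA.
V(R3) = I·R = 0.9930 V; P = V·I = 0.9930 × 0.4706 = 0.4673 mW.

P ≈ 0.467 mW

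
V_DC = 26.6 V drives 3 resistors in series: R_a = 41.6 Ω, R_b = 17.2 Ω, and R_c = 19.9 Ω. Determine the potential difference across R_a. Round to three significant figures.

V ≈ 14.1 V

ΣR = 41.6 + 17.2 + 19.9 = 78.70 Ω.
By the voltage-divider rule, V = 26.6 × 41.60/78.70 = 14.06 V.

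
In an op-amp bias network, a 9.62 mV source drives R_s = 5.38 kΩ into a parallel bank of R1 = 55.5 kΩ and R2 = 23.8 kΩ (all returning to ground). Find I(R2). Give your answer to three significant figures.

I ≈ 0.306 µA

Parallel bank: R_p = 1/(1/55.5 + 1/23.8) = 16.66 kΩ.
Node voltage V_A = V_supply · R_p/(R_s + R_p) = 9.62 × 0.7559 = 7.271 mV.
Branch current I = V_A/R2 = 7.271/23.8 = 0.3055 µA.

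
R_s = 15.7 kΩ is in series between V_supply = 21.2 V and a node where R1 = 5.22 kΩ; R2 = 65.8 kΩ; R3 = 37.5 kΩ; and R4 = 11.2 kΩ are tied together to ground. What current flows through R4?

I ≈ 0.312 mA

Equivalent of the parallel group: R_p = 3.099 kΩ.
V_A by voltage divider: V_A = 21.2 × 3.099/(15.7 + 3.099) = 3.494 V.
I(R4) = V_A / R4 = 3.494/11.2 = 0.3120 mA.
(Equivalently: I_total = 1.128 mA, then current-divider fraction G_k/ΣG = 0.2767.)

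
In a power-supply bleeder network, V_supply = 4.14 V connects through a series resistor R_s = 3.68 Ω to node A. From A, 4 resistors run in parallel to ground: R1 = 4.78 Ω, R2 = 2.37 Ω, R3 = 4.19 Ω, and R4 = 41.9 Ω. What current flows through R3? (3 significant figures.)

Equivalent of the parallel group: R_p = 1.119 Ω.
Node voltage V_A = V_supply · R_p/(R_s + R_p) = 4.14 × 0.2332 = 0.9653 V.
Branch current I = V_A/R3 = 0.9653/4.19 = 0.2304 A.
(Equivalently: I_total = 0.8627 A, then current-divider fraction G_k/ΣG = 0.2671.)

I ≈ 0.230 A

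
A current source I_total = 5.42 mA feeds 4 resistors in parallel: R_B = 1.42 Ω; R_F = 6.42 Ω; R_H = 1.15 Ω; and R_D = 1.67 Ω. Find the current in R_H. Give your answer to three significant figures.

ΣG = 1/1.42 + 1/6.42 + 1/1.15 + 1/1.67 = 2.328.
Current divider: I(R_H) = I_total · G_k/ΣG = 5.42 × (0.8696/2.328) = 5.42 × 0.3735 = 2.024 mA.

I ≈ 2.02 mA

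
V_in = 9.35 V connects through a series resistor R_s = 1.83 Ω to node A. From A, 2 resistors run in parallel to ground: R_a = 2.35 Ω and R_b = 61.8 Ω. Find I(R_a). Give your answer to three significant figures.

I ≈ 2.20 A

Parallel bank: R_p = 1/(1/2.35 + 1/61.8) = 2.264 Ω.
V_A by voltage divider: V_A = 9.35 × 2.264/(1.83 + 2.264) = 5.171 V.
I(R_a) = V_A / R_a = 5.171/2.35 = 2.200 A.
(Check via current divider: I_total = 2.284 A; share G_k/ΣG = 0.9634 → same result.)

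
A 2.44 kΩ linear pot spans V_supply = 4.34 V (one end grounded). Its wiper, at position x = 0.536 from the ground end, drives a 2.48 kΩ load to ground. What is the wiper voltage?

V_out ≈ 1.87 V

The pot divides into 1.132 kΩ above the wiper and 1.308 kΩ below.
Lower segment in parallel with the load: 1.308 ‖ 2.48 = 0.8563 kΩ.
Loaded-divider output: V_out = 4.34 × 0.4306 = 1.869 V.
(Unloaded: V_out = x·V_supply = 2.33 V.)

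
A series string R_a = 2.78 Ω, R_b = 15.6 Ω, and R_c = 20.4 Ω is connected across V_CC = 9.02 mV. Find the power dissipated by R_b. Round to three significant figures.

P ≈ 0.844 µW

The common current is I = 9.02/38.78 = 0.2326 mA.
P = I²R = 0.05410 × 15.6 = 0.8440 µW.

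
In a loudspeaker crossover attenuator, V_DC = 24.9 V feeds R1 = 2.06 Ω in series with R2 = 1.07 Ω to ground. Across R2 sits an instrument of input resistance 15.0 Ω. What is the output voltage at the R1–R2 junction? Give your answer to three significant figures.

V_out ≈ 8.13 V

The load sits in parallel with R2, giving an effective lower resistance R2' = R2·R_L/(R2+R_L) = 0.9988 Ω.
Voltage divider with the loaded lower leg: V_out = 24.9 × 0.9988/(2.06 + 0.9988) = 24.9 × 0.3265 = 8.130 V.
(Unloaded it would be 8.51 V; the load pulls it down.)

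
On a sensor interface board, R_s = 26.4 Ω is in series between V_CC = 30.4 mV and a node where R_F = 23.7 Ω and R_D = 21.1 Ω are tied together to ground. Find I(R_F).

Equivalent of the parallel group: R_p = 11.16 Ω.
V_A = 30.4 × 11.16/37.56 = 9.034 mV.
I(R_F) = V_A / R_F = 9.034/23.7 = 0.3812 mA.
(Check via current divider: I_total = 0.8093 mA; share G_k/ΣG = 0.4710 → same result.)

I ≈ 0.381 mA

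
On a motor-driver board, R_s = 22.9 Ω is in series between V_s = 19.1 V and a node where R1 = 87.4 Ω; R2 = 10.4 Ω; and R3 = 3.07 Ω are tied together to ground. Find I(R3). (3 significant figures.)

Equivalent of the parallel group: R_p = 2.308 Ω.
V_A = 19.1 × 2.308/25.21 = 1.749 V.
I(R3) = V_A / R3 = 1.749/3.07 = 0.5696 A.
(Check via current divider: I_total = 0.7577 A; share G_k/ΣG = 0.7517 → same result.)

I ≈ 0.570 A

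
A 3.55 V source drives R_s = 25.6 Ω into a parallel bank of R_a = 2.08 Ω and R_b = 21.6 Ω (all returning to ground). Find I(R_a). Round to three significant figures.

Equivalent of the parallel group: R_p = 1.897 Ω.
V_A by voltage divider: V_A = 3.55 × 1.897/(25.6 + 1.897) = 0.2449 V.
I(R_a) = V_A / R_a = 0.2449/2.08 = 0.1178 A.

I ≈ 0.118 A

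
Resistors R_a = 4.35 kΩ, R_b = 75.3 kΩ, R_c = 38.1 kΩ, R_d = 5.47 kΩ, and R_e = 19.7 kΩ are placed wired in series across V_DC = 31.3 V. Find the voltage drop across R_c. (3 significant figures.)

Series total: ΣR = 4.35 + 75.3 + 38.1 + 5.47 + 19.7 = 142.9 kΩ.
By the voltage-divider rule, V = 31.3 × 38.10/142.9 = 8.344 V.

V ≈ 8.34 V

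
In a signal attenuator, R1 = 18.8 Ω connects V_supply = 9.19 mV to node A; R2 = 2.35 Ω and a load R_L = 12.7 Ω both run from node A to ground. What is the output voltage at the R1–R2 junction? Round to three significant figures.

V_out ≈ 0.877 mV

The load sits in parallel with R2, giving an effective lower resistance R2' = R2·R_L/(R2+R_L) = 1.983 Ω.
Now apply the divider: V_out = 9.19 × 0.09542 = 0.8769 mV.
(Unloaded it would be 1.02 mV; the load pulls it down.)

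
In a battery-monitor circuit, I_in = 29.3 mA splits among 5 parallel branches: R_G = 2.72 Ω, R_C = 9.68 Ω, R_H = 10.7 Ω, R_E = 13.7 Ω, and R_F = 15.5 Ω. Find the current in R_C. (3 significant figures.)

ΣG = 1/2.72 + 1/9.68 + 1/10.7 + 1/13.7 + 1/15.5 = 0.7019.
By the current-divider rule, I = I_in · G_k/ΣG = 29.3 × 0.1472 = 4.312 mA.

I ≈ 4.31 mA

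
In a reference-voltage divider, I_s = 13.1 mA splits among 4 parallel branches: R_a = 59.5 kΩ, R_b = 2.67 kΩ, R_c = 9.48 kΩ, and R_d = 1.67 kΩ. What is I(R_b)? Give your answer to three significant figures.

I ≈ 4.48 mA

Total conductance ΣG = 1/59.5 + 1/2.67 + 1/9.48 + 1/1.67 = 1.096 (units of 1/kΩ).
R_b takes the fraction G_k/ΣG = 0.3745/1.096 = 0.3418, so I = 13.1 × 0.3418 = 4.478 mA.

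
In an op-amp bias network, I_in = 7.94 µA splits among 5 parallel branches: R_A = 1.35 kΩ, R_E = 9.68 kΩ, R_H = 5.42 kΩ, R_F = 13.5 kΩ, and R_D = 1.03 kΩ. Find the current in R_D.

I ≈ 3.72 µA

Total conductance ΣG = 1/1.35 + 1/9.68 + 1/5.42 + 1/13.5 + 1/1.03 = 2.073 (units of 1/kΩ).
Current divider: I(R_D) = I_in · G_k/ΣG = 7.94 × (0.9709/2.073) = 7.94 × 0.4682 = 3.718 µA.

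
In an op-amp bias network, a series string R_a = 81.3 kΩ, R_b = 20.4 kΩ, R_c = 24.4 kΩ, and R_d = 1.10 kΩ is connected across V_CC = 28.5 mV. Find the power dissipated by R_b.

The common current is I = 28.5/127.2 = 0.2241 µA.
P(R_b) = I²·R_b = (0.2241)² × 20.4 = 1.024 nW.

P ≈ 1.02 nW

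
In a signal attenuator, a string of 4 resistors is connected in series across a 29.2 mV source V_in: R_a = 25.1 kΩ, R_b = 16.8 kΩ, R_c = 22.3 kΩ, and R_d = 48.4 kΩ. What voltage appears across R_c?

Total series resistance ΣR = 25.1 + 16.8 + 22.3 + 48.4 = 112.6 kΩ.
V = V_in · R/ΣR = 29.2 × 0.1980 = 5.783 mV.

V ≈ 5.78 mV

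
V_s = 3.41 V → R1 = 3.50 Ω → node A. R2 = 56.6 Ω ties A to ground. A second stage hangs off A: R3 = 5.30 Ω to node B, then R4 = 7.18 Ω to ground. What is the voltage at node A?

V_A ≈ 2.54 V

The second stage (R3 + R4 = 12.48 Ω) loads node A in parallel with R2.
R2 ‖ (R3+R4) = 10.23 Ω.
First divider: V_A = V_s · 10.23/(3.50 + 10.23) = 2.540 V.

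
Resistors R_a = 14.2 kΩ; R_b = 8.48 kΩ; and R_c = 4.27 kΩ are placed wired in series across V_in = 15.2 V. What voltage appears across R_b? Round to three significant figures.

Series total: ΣR = 14.2 + 8.48 + 4.27 = 26.95 kΩ.
By the voltage-divider rule, V = 15.2 × 8.480/26.95 = 4.783 V.

V ≈ 4.78 V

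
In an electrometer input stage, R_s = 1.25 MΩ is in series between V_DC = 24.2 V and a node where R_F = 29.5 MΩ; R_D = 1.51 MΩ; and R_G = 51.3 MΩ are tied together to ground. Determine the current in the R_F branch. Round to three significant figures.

Combine the parallel branches: R_p = (1/29.5 + 1/1.51 + 1/51.3)⁻¹ = 1.397 MΩ.
V_A = 24.2 × 1.397/2.647 = 12.77 V.
Branch current I = V_A/R_F = 12.77/29.5 = 0.4330 µA.

I ≈ 0.433 µA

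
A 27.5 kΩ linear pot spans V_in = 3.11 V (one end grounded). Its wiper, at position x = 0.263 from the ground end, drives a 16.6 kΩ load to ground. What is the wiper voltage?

Split the track: R_lower = x·R_p = 7.232 kΩ, R_upper = (1−x)·R_p = 20.27 kΩ.
Lower segment in parallel with the load: 7.232 ‖ 16.6 = 5.038 kΩ.
Loaded-divider output: V_out = 3.11 × 0.1991 = 0.6191 V.

V_out ≈ 0.619 V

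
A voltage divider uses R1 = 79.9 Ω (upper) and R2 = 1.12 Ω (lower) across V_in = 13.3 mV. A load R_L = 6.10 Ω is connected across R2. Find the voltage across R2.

First combine the lower leg with the load: R2 ‖ R_L = 0.9463 Ω.
Then V_out = V_in · R2'/(R1 + R2') = 13.3 × 0.9463/80.85 = 0.1557 mV.

V_out ≈ 0.156 mV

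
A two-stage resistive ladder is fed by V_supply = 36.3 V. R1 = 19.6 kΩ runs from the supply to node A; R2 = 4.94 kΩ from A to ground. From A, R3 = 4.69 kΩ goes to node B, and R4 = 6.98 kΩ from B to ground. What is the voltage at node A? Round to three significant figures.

V_A ≈ 5.46 V

The second stage (R3 + R4 = 11.67 kΩ) loads node A in parallel with R2.
R2 ‖ (R3+R4) = 3.471 kΩ.
So V_A = 36.3 × 0.1504 = 5.461 V.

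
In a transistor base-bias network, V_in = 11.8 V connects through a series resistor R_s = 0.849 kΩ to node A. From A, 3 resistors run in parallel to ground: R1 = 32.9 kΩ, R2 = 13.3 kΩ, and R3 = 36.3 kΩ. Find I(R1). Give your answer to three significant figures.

Equivalent of the parallel group: R_p = 7.511 kΩ.
V_A by voltage divider: V_A = 11.8 × 7.511/(0.849 + 7.511) = 10.60 V.
I(R1) = V_A / R1 = 10.60/32.9 = 0.3222 mA.

I ≈ 0.322 mA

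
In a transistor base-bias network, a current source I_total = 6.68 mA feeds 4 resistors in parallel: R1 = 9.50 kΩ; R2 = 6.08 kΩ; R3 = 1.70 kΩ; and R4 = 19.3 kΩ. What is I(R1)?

Conductances: ΣG = 1/9.50 + 1/6.08 + 1/1.70 + 1/19.3 = 0.9098 (1/kΩ).
R1 takes the fraction G_k/ΣG = 0.1053/0.9098 = 0.1157, so I = 6.68 × 0.1157 = 0.7729 mA.

I ≈ 0.773 mA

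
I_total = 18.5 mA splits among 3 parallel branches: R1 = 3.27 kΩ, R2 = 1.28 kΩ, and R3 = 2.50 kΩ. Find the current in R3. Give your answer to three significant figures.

I ≈ 4.98 mA

ΣG = 1/3.27 + 1/1.28 + 1/2.50 = 1.487.
By the current-divider rule, I = I_total · G_k/ΣG = 18.5 × 0.2690 = 4.976 mA.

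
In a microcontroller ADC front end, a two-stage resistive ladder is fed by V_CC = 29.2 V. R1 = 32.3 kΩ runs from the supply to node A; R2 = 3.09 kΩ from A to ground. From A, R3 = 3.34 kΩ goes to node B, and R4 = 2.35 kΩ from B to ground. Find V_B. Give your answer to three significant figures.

The second stage (R3 + R4 = 5.690 kΩ) loads node A in parallel with R2.
R2 ‖ (R3+R4) = 2.003 kΩ.
So V_A = 29.2 × 0.05838 = 1.705 V.
Then the unloaded second divider: V_B = V_A × R4/(R3+R4) = 1.705 × 0.4130 = 0.7040 V.

V_B ≈ 0.704 V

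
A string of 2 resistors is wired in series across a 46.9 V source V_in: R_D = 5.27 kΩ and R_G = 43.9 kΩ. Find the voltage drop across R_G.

V ≈ 41.9 V

ΣR = 5.27 + 43.9 = 49.17 kΩ.
By the voltage-divider rule, V = 46.9 × 43.90/49.17 = 41.87 V.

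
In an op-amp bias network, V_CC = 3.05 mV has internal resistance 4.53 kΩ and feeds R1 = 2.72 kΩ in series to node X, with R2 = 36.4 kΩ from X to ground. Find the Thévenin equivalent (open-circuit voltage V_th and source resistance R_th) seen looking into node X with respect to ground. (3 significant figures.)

V_th ≈ 2.54 mV, R_th ≈ 6.05 kΩ

R1' = 4.53 + 2.72 = 7.250 kΩ (source resistance + R1).
With X open, the divider is unloaded: V_th = 3.05 × 36.4/43.65 = 2.543 mV.
Zeroing V_CC shorts the top of R1' to ground, so R_th = R1' ‖ R2 = 6.046 kΩ.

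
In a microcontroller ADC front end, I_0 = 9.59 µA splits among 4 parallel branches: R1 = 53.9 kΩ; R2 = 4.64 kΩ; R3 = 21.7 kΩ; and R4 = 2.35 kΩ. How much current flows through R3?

Conductances: ΣG = 1/53.9 + 1/4.64 + 1/21.7 + 1/2.35 = 0.7057 (1/kΩ).
Current divider: I(R3) = I_0 · G_k/ΣG = 9.59 × (0.04608/0.7057) = 9.59 × 0.06530 = 0.6263 µA.

I ≈ 0.626 µA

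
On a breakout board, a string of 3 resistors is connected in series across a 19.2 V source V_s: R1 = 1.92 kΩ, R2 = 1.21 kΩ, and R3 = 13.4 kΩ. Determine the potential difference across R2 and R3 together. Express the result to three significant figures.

Series total: ΣR = 1.92 + 1.21 + 13.4 = 16.53 kΩ.
R_{R2..R3} = 1.21 + 13.4 = 14.61 kΩ.
By the voltage-divider rule, V = 19.2 × 14.61/16.53 = 16.97 V.

V ≈ 17.0 V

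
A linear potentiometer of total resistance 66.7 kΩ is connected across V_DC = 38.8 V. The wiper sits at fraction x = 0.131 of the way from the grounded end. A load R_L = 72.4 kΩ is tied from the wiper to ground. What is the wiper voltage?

Lower segment x·R_p = 8.738 kΩ; upper segment (1−x)·R_p = 57.96 kΩ.
Lower segment in parallel with the load: 8.738 ‖ 72.4 = 7.797 kΩ.
Loaded-divider output: V_out = 38.8 × 0.1186 = 4.600 V.

V_out ≈ 4.60 V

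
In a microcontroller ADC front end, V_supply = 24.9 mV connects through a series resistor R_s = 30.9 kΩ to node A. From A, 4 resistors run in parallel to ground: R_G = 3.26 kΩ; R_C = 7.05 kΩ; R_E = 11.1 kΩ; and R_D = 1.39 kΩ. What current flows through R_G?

Parallel bank: R_p = 1/(1/3.26 + 1/7.05 + 1/11.1 + 1/1.39) = 0.7948 kΩ.
V_A by voltage divider: V_A = 24.9 × 0.7948/(30.9 + 0.7948) = 0.6244 mV.
I(R_G) = V_A / R_G = 0.6244/3.26 = 0.1915 µA.

I ≈ 0.192 µA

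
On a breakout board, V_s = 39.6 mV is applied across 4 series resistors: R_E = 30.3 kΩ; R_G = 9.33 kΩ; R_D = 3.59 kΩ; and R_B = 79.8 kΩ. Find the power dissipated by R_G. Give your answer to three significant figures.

ΣR = 123.0 kΩ → I = 39.6/123.0 = 0.3219 µA.
P(R_G) = I²·R_G = (0.3219)² × 9.33 = 0.9668 nW.

P ≈ 0.967 nW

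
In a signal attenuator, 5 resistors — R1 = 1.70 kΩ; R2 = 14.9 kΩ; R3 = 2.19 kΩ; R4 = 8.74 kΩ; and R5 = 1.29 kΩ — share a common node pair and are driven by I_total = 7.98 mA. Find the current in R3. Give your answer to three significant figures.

I ≈ 1.82 mA

Total conductance ΣG = 1/1.70 + 1/14.9 + 1/2.19 + 1/8.74 + 1/1.29 = 2.002 (units of 1/kΩ).
By the current-divider rule, I = I_total · G_k/ΣG = 7.98 × 0.2281 = 1.820 mA.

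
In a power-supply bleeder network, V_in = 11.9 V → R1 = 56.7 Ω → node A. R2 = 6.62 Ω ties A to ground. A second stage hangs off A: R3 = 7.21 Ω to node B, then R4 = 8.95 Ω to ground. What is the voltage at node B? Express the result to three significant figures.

Node A sees R2 in parallel with the series input of stage 2, R3 + R4 = 16.16 Ω.
Effective lower resistance at A: R2 ‖ 16.16 = 4.696 Ω.
So V_A = 11.9 × 0.07649 = 0.9102 V.
Stage 2 is unloaded, so V_B = V_A · R4/(R3+R4) = 0.9102 × 8.95/16.16 = 0.5041 V.

V_B ≈ 0.504 V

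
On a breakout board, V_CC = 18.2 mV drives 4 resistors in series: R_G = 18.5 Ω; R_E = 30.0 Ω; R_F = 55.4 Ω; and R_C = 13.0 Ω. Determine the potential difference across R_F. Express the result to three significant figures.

V ≈ 8.63 mV

ΣR = 18.5 + 30.0 + 55.4 + 13.0 = 116.9 Ω.
Voltage divider: V = V_CC · (55.40 / 116.9) = 18.2 × 0.4739 = 8.625 mV.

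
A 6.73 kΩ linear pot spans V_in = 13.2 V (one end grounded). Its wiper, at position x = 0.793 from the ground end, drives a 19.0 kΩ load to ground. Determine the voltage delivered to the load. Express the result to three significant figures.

V_out ≈ 9.89 V

Lower segment x·R_p = 5.337 kΩ; upper segment (1−x)·R_p = 1.393 kΩ.
(x·R_p) ‖ R_L = 4.167 kΩ.
Loaded-divider output: V_out = 13.2 × 0.7494 = 9.892 V.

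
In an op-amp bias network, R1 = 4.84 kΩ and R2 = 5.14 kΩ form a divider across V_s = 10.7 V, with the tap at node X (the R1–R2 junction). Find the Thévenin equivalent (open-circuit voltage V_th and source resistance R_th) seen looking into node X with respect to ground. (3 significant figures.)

V_th ≈ 5.51 V, R_th ≈ 2.49 kΩ

Open-circuit (no load on X): V_th = V_s · R2/(R1 + R2) = 10.7 × 5.14/(4.840 + 5.14) = 5.511 V.
Looking into X with the source shorted: R_th = R1·R2/(R1+R2) = 4.840 × 5.14/9.980 = 2.493 kΩ.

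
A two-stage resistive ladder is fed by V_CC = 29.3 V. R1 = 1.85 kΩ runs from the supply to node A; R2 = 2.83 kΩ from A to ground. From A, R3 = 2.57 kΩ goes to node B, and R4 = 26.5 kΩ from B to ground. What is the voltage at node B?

The second stage (R3 + R4 = 29.07 kΩ) loads node A in parallel with R2.
Effective lower resistance at A: R2 ‖ 29.07 = 2.579 kΩ.
V_A = 29.3 × 2.579/(1.85 + 2.579) = 17.06 V.
Then the unloaded second divider: V_B = V_A × R4/(R3+R4) = 17.06 × 0.9116 = 15.55 V.

V_B ≈ 15.6 V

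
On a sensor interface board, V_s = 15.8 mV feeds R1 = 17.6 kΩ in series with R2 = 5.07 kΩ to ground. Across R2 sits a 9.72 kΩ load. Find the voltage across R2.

First combine the lower leg with the load: R2 ‖ R_L = 3.332 kΩ.
Then V_out = V_s · R2'/(R1 + R2') = 15.8 × 3.332/20.93 = 2.515 mV.
(Unloaded it would be 3.53 mV; the load pulls it down.)

V_out ≈ 2.52 mV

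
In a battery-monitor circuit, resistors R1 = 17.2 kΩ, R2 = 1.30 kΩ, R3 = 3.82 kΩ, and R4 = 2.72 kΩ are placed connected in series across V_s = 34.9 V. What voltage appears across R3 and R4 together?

V ≈ 9.12 V

ΣR = 17.2 + 1.30 + 3.82 + 2.72 = 25.04 kΩ.
R_{R3..R4} = 3.82 + 2.72 = 6.540 kΩ.
V = V_s · R/ΣR = 34.9 × 0.2612 = 9.115 V.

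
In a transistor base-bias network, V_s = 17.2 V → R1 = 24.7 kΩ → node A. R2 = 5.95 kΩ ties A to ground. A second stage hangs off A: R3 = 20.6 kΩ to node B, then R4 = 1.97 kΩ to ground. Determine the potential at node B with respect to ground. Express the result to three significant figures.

V_B ≈ 0.240 V

The second stage (R3 + R4 = 22.57 kΩ) loads node A in parallel with R2.
Effective lower resistance at A: R2 ‖ 22.57 = 4.709 kΩ.
First divider: V_A = V_s · 4.709/(24.7 + 4.709) = 2.754 V.
Then the unloaded second divider: V_B = V_A × R4/(R3+R4) = 2.754 × 0.08728 = 0.2404 V.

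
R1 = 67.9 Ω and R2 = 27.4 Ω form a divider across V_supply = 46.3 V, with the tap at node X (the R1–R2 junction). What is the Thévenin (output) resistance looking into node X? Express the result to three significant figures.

R_th ≈ 19.5 Ω

Zeroing V_supply shorts the top of R1 to ground, so R_th = R1 ‖ R2 = 19.52 Ω.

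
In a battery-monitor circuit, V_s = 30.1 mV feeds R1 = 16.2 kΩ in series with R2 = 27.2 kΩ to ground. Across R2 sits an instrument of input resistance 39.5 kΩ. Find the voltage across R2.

V_out ≈ 15.0 mV

The load sits in parallel with R2, giving an effective lower resistance R2' = R2·R_L/(R2+R_L) = 16.11 kΩ.
Now apply the divider: V_out = 30.1 × 0.4986 = 15.01 mV.
(Unloaded it would be 18.9 mV; the load pulls it down.)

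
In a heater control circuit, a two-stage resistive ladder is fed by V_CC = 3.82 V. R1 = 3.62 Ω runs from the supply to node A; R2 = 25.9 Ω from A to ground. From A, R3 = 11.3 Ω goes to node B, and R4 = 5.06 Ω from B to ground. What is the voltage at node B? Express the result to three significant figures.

V_B ≈ 0.868 V

The second stage (R3 + R4 = 16.36 Ω) loads node A in parallel with R2.
Effective lower resistance at A: R2 ‖ 16.36 = 10.03 Ω.
So V_A = 3.82 × 0.7347 = 2.807 V.
Then the unloaded second divider: V_B = V_A × R4/(R3+R4) = 2.807 × 0.3093 = 0.8681 V.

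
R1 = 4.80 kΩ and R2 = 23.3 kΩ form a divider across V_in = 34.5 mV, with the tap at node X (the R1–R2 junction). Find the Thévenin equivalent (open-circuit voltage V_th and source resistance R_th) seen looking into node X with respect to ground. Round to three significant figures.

V_th is the unloaded tap voltage: V_in · R2/(R1+R2) = 34.5 × 0.8292 = 28.61 mV.
Zeroing V_in shorts the top of R1 to ground, so R_th = R1 ‖ R2 = 3.980 kΩ.

V_th ≈ 28.6 mV, R_th ≈ 3.98 kΩ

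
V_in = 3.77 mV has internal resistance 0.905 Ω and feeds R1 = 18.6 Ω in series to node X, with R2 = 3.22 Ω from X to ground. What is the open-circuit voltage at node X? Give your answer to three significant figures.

R1' = 0.905 + 18.6 = 19.51 Ω (source resistance + R1).
Open-circuit (no load on X): V_th = V_in · R2/(R1' + R2) = 3.77 × 3.22/(19.51 + 3.22) = 0.5342 mV.

V_th ≈ 0.534 mV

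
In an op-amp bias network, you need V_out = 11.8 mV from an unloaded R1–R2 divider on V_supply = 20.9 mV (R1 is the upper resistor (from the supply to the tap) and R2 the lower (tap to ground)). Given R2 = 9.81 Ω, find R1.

The divider ratio is R2/(R1+R2) = 11.8/20.9 = 0.5646.
R1 = R2·(1/k − 1) = 9.81 × 0.7712 = 7.565 Ω.

R1 ≈ 7.57 Ω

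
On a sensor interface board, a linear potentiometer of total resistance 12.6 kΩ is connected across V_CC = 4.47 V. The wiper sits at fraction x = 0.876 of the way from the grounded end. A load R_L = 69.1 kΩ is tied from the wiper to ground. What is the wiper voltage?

V_out ≈ 3.84 V

Lower segment x·R_p = 11.04 kΩ; upper segment (1−x)·R_p = 1.562 kΩ.
R_L loads the lower segment: effective lower R = 9.517 kΩ.
Loaded-divider output: V_out = 4.47 × 0.8590 = 3.840 V.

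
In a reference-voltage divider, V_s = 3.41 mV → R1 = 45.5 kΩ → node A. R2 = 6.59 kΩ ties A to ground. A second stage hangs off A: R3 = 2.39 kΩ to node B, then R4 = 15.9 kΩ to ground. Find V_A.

Looking into the second stage from A: R3 + R4 = 18.29 kΩ appears in parallel with R2.
Effective lower resistance at A: R2 ‖ 18.29 = 4.844 kΩ.
So V_A = 3.41 × 0.09623 = 0.3281 mV.

V_A ≈ 0.328 mV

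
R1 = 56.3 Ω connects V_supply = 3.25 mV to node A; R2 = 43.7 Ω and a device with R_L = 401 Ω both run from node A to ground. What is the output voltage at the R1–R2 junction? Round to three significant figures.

V_out ≈ 1.34 mV

R2 ‖ R_L = (43.7 × 401)/(43.7 + 401) = 39.41 Ω.
Now apply the divider: V_out = 3.25 × 0.4117 = 1.338 mV.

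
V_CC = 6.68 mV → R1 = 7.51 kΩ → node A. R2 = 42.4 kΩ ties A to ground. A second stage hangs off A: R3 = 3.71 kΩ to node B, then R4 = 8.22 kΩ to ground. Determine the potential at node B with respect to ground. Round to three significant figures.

V_B ≈ 2.55 mV

Looking into the second stage from A: R3 + R4 = 11.93 kΩ appears in parallel with R2.
Effective lower resistance at A: R2 ‖ 11.93 = 9.310 kΩ.
First divider: V_A = V_CC · 9.310/(7.51 + 9.310) = 3.697 mV.
V_B = V_A × 0.6890 = 2.548 mV.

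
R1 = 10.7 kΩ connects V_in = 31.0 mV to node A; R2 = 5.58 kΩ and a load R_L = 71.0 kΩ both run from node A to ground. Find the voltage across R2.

V_out ≈ 10.1 mV

The load sits in parallel with R2, giving an effective lower resistance R2' = R2·R_L/(R2+R_L) = 5.173 kΩ.
Then V_out = V_in · R2'/(R1 + R2') = 31.0 × 5.173/15.87 = 10.10 mV.
(Unloaded it would be 10.6 mV; the load pulls it down.)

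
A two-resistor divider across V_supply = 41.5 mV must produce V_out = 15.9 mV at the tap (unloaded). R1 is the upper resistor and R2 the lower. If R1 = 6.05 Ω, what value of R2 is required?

The divider ratio is R2/(R1+R2) = 15.9/41.5 = 0.3831.
Rearranging, R2 = R1·k/(1−k) = 6.05 × 0.6211 = 3.758 Ω.

R2 ≈ 3.76 Ω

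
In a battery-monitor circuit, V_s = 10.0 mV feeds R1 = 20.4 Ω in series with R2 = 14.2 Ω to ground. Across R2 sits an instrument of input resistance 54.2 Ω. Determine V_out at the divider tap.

V_out ≈ 3.55 mV

R2 ‖ R_L = (14.2 × 54.2)/(14.2 + 54.2) = 11.25 Ω.
Now apply the divider: V_out = 10.0 × 0.3555 = 3.555 mV.
(Unloaded it would be 4.10 mV; the load pulls it down.)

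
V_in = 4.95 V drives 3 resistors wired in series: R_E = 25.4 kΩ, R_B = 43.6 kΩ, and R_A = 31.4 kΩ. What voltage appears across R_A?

V ≈ 1.55 V

ΣR = 25.4 + 43.6 + 31.4 = 100.4 kΩ.
V = V_in · R/ΣR = 4.95 × 0.3127 = 1.548 V.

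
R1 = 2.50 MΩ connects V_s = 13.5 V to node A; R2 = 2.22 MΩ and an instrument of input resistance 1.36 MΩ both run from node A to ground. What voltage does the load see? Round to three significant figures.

V_out ≈ 3.41 V

First combine the lower leg with the load: R2 ‖ R_L = 0.8434 MΩ.
Then V_out = V_s · R2'/(R1 + R2') = 13.5 × 0.8434/3.343 = 3.405 V.
(Unloaded it would be 6.35 V; the load pulls it down.)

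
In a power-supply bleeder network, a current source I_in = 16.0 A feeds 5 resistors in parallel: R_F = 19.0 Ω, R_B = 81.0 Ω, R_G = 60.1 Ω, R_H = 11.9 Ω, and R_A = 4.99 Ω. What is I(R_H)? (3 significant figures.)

I ≈ 3.67 A

ΣG = 1/19.0 + 1/81.0 + 1/60.1 + 1/11.9 + 1/4.99 = 0.3661.
Current divider: I(R_H) = I_in · G_k/ΣG = 16.0 × (0.08403/0.3661) = 16.0 × 0.2296 = 3.673 A.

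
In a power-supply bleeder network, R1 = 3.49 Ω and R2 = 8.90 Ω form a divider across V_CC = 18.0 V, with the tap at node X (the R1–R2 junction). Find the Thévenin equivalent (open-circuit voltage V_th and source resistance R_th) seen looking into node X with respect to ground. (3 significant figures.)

Open-circuit (no load on X): V_th = V_CC · R2/(R1 + R2) = 18.0 × 8.90/(3.490 + 8.90) = 12.93 V.
With V_CC suppressed (replaced by a short), R_th = R1 ‖ R2 = (3.490 × 8.90)/(3.490 + 8.90) = 2.507 Ω.

V_th ≈ 12.9 V, R_th ≈ 2.51 Ω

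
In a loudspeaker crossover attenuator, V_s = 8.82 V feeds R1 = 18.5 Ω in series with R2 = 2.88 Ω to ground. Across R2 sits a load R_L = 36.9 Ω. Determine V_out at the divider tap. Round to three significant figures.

V_out ≈ 1.11 V

First combine the lower leg with the load: R2 ‖ R_L = 2.671 Ω.
Now apply the divider: V_out = 8.82 × 0.1262 = 1.113 V.
(Unloaded it would be 1.19 V; the load pulls it down.)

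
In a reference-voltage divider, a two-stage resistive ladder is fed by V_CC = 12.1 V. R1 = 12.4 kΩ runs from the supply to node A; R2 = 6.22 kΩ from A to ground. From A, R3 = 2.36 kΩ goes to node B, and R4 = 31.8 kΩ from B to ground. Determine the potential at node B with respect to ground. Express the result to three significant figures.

V_B ≈ 3.36 V

Node A sees R2 in parallel with the series input of stage 2, R3 + R4 = 34.16 kΩ.
Effective lower resistance at A: R2 ‖ 34.16 = 5.262 kΩ.
V_A = 12.1 × 5.262/(12.4 + 5.262) = 3.605 V.
V_B = V_A × 0.9309 = 3.356 V.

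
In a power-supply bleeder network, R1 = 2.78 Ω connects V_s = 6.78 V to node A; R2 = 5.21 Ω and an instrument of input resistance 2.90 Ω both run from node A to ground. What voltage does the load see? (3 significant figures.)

The load sits in parallel with R2, giving an effective lower resistance R2' = R2·R_L/(R2+R_L) = 1.863 Ω.
Then V_out = V_s · R2'/(R1 + R2') = 6.78 × 1.863/4.643 = 2.720 V.

V_out ≈ 2.72 V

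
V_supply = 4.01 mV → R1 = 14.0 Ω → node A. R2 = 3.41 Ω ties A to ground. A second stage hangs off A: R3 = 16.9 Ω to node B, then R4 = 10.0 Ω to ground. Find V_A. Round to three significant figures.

Looking into the second stage from A: R3 + R4 = 26.90 Ω appears in parallel with R2.
R2 ‖ (R3+R4) = 3.026 Ω.
First divider: V_A = V_supply · 3.026/(14.0 + 3.026) = 0.7128 mV.

V_A ≈ 0.713 mV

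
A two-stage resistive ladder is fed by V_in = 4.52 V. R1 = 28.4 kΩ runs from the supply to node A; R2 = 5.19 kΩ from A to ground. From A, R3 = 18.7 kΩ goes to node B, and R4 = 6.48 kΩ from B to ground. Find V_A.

V_A ≈ 0.595 V

Looking into the second stage from A: R3 + R4 = 25.18 kΩ appears in parallel with R2.
R2 ‖ (R3+R4) = 4.303 kΩ.
V_A = 4.52 × 4.303/(28.4 + 4.303) = 0.5947 V.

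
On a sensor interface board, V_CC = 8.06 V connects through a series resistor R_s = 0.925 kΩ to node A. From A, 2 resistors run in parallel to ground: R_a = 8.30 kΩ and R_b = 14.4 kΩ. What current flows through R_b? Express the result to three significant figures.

I ≈ 0.476 mA

Equivalent of the parallel group: R_p = 5.265 kΩ.
V_A = 8.06 × 5.265/6.190 = 6.856 V.
I(R_b) = V_A / R_b = 6.856/14.4 = 0.4761 mA.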